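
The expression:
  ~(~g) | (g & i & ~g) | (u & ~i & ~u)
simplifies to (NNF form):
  g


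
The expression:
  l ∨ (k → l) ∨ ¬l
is always true.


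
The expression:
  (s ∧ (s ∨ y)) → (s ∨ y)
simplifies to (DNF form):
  True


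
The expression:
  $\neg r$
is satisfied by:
  {r: False}


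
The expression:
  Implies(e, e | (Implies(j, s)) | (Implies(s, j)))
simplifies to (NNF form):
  True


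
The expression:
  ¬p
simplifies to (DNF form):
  ¬p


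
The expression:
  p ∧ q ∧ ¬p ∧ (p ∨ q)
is never true.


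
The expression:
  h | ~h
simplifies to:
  True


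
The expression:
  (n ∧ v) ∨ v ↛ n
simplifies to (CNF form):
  v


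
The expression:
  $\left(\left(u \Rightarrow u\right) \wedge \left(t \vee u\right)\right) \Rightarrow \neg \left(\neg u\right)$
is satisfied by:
  {u: True, t: False}
  {t: False, u: False}
  {t: True, u: True}


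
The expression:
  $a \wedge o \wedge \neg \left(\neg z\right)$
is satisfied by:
  {a: True, z: True, o: True}


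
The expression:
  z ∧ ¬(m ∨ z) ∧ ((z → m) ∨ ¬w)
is never true.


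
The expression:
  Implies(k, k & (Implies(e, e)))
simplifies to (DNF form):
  True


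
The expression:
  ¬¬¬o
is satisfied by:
  {o: False}


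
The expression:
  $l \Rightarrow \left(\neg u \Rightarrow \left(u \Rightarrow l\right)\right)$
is always true.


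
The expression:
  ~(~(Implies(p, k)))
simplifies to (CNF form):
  k | ~p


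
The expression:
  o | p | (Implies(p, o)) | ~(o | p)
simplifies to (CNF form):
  True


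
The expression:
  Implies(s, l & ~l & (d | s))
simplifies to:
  ~s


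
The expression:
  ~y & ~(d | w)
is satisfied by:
  {d: False, y: False, w: False}


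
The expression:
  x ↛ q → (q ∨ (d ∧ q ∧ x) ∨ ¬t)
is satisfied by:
  {q: True, t: False, x: False}
  {t: False, x: False, q: False}
  {x: True, q: True, t: False}
  {x: True, t: False, q: False}
  {q: True, t: True, x: False}
  {t: True, q: False, x: False}
  {x: True, t: True, q: True}


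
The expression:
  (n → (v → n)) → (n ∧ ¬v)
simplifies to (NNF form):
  n ∧ ¬v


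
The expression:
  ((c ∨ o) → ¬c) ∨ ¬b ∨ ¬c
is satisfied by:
  {c: False, b: False}
  {b: True, c: False}
  {c: True, b: False}


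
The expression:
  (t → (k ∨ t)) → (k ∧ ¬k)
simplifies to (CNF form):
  False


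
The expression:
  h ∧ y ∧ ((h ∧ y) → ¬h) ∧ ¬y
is never true.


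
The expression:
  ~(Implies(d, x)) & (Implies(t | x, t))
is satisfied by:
  {d: True, x: False}


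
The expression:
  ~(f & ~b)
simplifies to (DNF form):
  b | ~f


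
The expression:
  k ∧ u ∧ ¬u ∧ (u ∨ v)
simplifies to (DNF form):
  False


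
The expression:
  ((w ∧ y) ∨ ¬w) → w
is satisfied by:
  {w: True}


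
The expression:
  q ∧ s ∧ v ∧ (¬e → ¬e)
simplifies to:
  q ∧ s ∧ v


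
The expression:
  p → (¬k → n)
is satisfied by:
  {n: True, k: True, p: False}
  {n: True, p: False, k: False}
  {k: True, p: False, n: False}
  {k: False, p: False, n: False}
  {n: True, k: True, p: True}
  {n: True, p: True, k: False}
  {k: True, p: True, n: False}


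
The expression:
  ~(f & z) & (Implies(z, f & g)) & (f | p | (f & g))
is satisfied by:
  {p: True, f: True, z: False}
  {p: True, z: False, f: False}
  {f: True, z: False, p: False}


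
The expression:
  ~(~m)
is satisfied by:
  {m: True}


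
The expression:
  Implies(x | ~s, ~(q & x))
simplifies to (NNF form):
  ~q | ~x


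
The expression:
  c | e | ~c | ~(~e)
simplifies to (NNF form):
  True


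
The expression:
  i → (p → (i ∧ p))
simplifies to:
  True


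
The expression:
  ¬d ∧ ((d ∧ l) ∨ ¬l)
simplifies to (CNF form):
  ¬d ∧ ¬l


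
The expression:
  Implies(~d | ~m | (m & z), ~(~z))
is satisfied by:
  {d: True, z: True, m: True}
  {d: True, z: True, m: False}
  {z: True, m: True, d: False}
  {z: True, m: False, d: False}
  {d: True, m: True, z: False}


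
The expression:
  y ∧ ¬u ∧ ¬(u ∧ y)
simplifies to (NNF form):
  y ∧ ¬u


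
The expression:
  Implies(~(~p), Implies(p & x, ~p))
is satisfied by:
  {p: False, x: False}
  {x: True, p: False}
  {p: True, x: False}


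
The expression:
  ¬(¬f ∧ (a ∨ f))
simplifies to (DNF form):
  f ∨ ¬a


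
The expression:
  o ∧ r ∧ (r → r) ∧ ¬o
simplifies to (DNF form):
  False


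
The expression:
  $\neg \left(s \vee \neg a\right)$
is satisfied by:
  {a: True, s: False}


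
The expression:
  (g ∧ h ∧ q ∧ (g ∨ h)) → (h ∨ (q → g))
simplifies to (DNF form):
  True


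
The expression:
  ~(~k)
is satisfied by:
  {k: True}


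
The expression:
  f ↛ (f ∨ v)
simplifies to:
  False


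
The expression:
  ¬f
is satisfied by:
  {f: False}


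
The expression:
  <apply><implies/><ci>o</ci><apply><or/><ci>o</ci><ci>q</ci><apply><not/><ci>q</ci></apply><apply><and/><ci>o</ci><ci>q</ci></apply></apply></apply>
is always true.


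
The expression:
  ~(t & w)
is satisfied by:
  {w: False, t: False}
  {t: True, w: False}
  {w: True, t: False}


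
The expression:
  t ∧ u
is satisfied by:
  {t: True, u: True}


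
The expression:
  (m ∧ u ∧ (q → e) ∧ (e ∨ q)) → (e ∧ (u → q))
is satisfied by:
  {q: True, u: False, m: False, e: False}
  {q: False, u: False, m: False, e: False}
  {e: True, q: True, u: False, m: False}
  {e: True, q: False, u: False, m: False}
  {q: True, m: True, e: False, u: False}
  {m: True, e: False, u: False, q: False}
  {e: True, m: True, q: True, u: False}
  {e: True, m: True, q: False, u: False}
  {q: True, u: True, e: False, m: False}
  {u: True, e: False, m: False, q: False}
  {q: True, e: True, u: True, m: False}
  {e: True, u: True, q: False, m: False}
  {q: True, m: True, u: True, e: False}
  {m: True, u: True, e: False, q: False}
  {e: True, m: True, u: True, q: True}


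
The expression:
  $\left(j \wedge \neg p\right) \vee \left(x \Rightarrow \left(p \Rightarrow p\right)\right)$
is always true.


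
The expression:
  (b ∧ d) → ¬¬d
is always true.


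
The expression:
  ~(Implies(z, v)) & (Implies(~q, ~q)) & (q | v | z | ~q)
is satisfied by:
  {z: True, v: False}


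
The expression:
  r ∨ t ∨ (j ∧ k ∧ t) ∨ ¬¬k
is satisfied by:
  {r: True, k: True, t: True}
  {r: True, k: True, t: False}
  {r: True, t: True, k: False}
  {r: True, t: False, k: False}
  {k: True, t: True, r: False}
  {k: True, t: False, r: False}
  {t: True, k: False, r: False}


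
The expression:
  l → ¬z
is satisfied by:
  {l: False, z: False}
  {z: True, l: False}
  {l: True, z: False}


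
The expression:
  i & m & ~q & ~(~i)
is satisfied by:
  {m: True, i: True, q: False}


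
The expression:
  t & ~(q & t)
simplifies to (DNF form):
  t & ~q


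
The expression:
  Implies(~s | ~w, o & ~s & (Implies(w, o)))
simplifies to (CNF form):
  (o | s) & (o | w) & (s | ~s) & (w | ~s)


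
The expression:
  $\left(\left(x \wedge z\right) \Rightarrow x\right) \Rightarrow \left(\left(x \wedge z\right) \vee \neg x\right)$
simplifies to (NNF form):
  $z \vee \neg x$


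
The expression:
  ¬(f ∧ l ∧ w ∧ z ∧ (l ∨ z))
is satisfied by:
  {l: False, z: False, w: False, f: False}
  {f: True, l: False, z: False, w: False}
  {w: True, l: False, z: False, f: False}
  {f: True, w: True, l: False, z: False}
  {z: True, f: False, l: False, w: False}
  {f: True, z: True, l: False, w: False}
  {w: True, z: True, f: False, l: False}
  {f: True, w: True, z: True, l: False}
  {l: True, w: False, z: False, f: False}
  {f: True, l: True, w: False, z: False}
  {w: True, l: True, f: False, z: False}
  {f: True, w: True, l: True, z: False}
  {z: True, l: True, w: False, f: False}
  {f: True, z: True, l: True, w: False}
  {w: True, z: True, l: True, f: False}


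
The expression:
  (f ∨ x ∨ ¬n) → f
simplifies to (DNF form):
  f ∨ (n ∧ ¬x)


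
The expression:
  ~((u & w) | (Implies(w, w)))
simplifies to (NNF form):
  False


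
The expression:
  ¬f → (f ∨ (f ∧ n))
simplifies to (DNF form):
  f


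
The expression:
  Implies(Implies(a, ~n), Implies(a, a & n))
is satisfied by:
  {n: True, a: False}
  {a: False, n: False}
  {a: True, n: True}


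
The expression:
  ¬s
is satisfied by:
  {s: False}


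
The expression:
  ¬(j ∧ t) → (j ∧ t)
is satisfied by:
  {t: True, j: True}


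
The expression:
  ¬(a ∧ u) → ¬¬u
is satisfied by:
  {u: True}


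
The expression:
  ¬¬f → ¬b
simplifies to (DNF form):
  ¬b ∨ ¬f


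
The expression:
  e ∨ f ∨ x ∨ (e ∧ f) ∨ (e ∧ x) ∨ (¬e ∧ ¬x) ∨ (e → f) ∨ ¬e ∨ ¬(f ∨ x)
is always true.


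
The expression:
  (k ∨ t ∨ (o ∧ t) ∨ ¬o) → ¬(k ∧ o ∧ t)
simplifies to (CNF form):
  ¬k ∨ ¬o ∨ ¬t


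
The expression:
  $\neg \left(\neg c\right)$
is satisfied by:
  {c: True}


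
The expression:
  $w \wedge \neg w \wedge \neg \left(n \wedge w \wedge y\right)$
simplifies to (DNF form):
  $\text{False}$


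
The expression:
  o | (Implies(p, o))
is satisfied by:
  {o: True, p: False}
  {p: False, o: False}
  {p: True, o: True}


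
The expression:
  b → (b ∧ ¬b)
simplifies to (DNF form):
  ¬b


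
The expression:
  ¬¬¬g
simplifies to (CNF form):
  ¬g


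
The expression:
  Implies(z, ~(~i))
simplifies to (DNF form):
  i | ~z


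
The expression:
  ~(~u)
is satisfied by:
  {u: True}


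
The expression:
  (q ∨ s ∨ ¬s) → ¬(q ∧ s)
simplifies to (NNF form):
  ¬q ∨ ¬s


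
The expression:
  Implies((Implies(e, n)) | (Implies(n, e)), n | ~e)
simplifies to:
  n | ~e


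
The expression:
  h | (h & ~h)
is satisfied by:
  {h: True}


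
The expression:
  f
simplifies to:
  f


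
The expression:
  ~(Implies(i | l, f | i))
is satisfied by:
  {l: True, i: False, f: False}


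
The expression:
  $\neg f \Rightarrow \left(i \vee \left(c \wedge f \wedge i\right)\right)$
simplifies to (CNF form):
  $f \vee i$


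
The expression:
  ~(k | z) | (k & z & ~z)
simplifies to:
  ~k & ~z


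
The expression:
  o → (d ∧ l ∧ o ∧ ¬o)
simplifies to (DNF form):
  ¬o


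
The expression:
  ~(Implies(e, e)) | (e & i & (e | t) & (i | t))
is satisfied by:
  {i: True, e: True}


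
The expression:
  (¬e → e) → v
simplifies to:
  v ∨ ¬e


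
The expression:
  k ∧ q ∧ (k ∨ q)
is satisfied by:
  {q: True, k: True}


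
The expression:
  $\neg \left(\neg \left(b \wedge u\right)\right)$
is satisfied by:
  {u: True, b: True}


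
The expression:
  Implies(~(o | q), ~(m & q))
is always true.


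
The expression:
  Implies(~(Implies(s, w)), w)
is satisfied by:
  {w: True, s: False}
  {s: False, w: False}
  {s: True, w: True}


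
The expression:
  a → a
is always true.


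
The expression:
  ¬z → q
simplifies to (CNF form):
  q ∨ z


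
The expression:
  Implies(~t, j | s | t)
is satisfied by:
  {t: True, s: True, j: True}
  {t: True, s: True, j: False}
  {t: True, j: True, s: False}
  {t: True, j: False, s: False}
  {s: True, j: True, t: False}
  {s: True, j: False, t: False}
  {j: True, s: False, t: False}


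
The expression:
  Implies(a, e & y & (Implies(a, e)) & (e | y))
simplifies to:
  ~a | (e & y)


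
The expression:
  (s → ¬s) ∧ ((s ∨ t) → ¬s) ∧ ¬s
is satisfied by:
  {s: False}


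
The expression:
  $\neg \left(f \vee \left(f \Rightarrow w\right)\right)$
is never true.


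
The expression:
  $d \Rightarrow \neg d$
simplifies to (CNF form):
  $\neg d$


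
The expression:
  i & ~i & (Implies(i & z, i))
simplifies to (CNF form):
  False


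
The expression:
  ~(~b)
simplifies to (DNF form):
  b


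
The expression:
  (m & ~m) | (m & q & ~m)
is never true.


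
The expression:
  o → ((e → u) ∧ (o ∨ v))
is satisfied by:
  {u: True, o: False, e: False}
  {o: False, e: False, u: False}
  {u: True, e: True, o: False}
  {e: True, o: False, u: False}
  {u: True, o: True, e: False}
  {o: True, u: False, e: False}
  {u: True, e: True, o: True}


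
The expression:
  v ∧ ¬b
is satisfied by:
  {v: True, b: False}


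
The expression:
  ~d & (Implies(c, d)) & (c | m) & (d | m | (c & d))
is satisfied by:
  {m: True, d: False, c: False}


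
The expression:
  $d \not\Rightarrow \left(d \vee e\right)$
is never true.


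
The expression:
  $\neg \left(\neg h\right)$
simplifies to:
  $h$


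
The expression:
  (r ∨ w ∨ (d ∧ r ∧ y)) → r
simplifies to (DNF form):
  r ∨ ¬w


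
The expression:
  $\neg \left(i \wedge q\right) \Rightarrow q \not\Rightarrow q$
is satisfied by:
  {i: True, q: True}


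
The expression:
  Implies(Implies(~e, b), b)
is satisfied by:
  {b: True, e: False}
  {e: False, b: False}
  {e: True, b: True}


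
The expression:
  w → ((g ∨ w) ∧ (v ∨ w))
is always true.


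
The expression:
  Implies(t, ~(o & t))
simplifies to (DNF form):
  ~o | ~t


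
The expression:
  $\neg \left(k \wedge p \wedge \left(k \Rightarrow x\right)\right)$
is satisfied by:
  {p: False, k: False, x: False}
  {x: True, p: False, k: False}
  {k: True, p: False, x: False}
  {x: True, k: True, p: False}
  {p: True, x: False, k: False}
  {x: True, p: True, k: False}
  {k: True, p: True, x: False}


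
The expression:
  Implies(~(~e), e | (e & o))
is always true.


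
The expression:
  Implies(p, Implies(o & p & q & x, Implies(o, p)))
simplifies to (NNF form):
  True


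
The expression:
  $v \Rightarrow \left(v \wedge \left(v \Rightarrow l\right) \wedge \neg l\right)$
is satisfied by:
  {v: False}


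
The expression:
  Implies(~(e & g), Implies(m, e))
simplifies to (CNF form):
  e | ~m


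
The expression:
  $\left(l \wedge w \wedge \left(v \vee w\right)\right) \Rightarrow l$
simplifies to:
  $\text{True}$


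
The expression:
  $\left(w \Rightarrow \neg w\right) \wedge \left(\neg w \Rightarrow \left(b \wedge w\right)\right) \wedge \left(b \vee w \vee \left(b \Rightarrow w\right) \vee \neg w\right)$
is never true.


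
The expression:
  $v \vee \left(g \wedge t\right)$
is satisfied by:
  {v: True, g: True, t: True}
  {v: True, g: True, t: False}
  {v: True, t: True, g: False}
  {v: True, t: False, g: False}
  {g: True, t: True, v: False}


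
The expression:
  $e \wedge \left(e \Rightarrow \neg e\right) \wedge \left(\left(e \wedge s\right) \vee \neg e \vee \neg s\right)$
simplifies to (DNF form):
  $\text{False}$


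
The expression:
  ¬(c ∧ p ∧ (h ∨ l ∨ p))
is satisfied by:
  {p: False, c: False}
  {c: True, p: False}
  {p: True, c: False}


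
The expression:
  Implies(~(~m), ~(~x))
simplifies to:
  x | ~m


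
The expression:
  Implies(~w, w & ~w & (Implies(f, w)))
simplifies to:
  w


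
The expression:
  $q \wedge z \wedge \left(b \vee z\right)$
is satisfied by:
  {z: True, q: True}


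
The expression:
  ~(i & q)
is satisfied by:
  {q: False, i: False}
  {i: True, q: False}
  {q: True, i: False}


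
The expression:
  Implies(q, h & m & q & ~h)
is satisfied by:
  {q: False}


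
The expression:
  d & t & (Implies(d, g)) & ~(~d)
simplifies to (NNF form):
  d & g & t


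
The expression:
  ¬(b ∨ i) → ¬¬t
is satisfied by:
  {i: True, b: True, t: True}
  {i: True, b: True, t: False}
  {i: True, t: True, b: False}
  {i: True, t: False, b: False}
  {b: True, t: True, i: False}
  {b: True, t: False, i: False}
  {t: True, b: False, i: False}


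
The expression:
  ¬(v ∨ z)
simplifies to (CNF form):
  ¬v ∧ ¬z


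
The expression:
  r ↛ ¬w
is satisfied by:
  {r: True, w: True}


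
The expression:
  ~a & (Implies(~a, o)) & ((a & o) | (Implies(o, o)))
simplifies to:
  o & ~a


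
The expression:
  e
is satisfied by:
  {e: True}


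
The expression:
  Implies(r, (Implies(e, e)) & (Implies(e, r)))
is always true.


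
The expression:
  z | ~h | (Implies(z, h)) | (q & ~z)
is always true.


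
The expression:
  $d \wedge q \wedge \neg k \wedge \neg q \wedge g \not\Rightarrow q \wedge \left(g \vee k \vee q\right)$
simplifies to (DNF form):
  $\text{False}$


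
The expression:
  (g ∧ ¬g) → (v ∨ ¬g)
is always true.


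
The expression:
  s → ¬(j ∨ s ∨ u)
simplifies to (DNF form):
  ¬s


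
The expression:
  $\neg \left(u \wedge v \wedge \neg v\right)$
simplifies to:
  $\text{True}$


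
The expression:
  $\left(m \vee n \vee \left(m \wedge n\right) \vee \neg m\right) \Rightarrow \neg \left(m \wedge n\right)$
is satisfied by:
  {m: False, n: False}
  {n: True, m: False}
  {m: True, n: False}


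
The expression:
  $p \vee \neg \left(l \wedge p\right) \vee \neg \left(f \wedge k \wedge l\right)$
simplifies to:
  $\text{True}$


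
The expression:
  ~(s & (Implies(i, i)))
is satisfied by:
  {s: False}


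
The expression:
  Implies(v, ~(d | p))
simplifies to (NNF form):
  ~v | (~d & ~p)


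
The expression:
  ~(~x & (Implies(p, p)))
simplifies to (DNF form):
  x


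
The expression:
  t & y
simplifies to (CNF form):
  t & y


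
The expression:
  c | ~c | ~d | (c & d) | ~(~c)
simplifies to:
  True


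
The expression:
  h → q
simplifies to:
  q ∨ ¬h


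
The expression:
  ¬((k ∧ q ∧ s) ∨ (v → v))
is never true.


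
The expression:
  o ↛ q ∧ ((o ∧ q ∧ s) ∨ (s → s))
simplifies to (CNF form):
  o ∧ ¬q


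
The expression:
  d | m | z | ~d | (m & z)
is always true.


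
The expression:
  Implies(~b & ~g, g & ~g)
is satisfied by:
  {b: True, g: True}
  {b: True, g: False}
  {g: True, b: False}


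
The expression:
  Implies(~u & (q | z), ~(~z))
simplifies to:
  u | z | ~q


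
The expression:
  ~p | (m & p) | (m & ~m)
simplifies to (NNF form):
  m | ~p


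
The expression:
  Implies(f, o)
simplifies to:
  o | ~f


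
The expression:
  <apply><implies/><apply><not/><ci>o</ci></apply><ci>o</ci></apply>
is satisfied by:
  {o: True}


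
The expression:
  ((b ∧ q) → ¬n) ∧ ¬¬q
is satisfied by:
  {q: True, n: False, b: False}
  {b: True, q: True, n: False}
  {n: True, q: True, b: False}


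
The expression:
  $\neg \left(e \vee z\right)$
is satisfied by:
  {e: False, z: False}


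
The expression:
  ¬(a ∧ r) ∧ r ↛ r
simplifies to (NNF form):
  False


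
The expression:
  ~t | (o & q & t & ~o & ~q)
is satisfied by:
  {t: False}


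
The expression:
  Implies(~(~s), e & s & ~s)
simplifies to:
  ~s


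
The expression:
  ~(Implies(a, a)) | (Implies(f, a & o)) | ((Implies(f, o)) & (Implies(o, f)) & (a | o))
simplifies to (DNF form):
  o | ~f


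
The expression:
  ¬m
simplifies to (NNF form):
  ¬m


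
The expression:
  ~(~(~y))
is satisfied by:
  {y: False}


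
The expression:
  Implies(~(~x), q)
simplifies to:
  q | ~x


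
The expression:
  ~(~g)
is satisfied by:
  {g: True}


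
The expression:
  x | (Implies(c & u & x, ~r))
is always true.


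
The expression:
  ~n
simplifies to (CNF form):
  ~n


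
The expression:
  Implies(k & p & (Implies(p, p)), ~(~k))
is always true.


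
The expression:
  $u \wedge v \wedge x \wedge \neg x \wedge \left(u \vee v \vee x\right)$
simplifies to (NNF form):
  $\text{False}$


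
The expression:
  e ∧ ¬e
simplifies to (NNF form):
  False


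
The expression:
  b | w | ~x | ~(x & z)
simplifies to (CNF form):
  b | w | ~x | ~z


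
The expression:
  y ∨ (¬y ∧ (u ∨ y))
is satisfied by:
  {y: True, u: True}
  {y: True, u: False}
  {u: True, y: False}


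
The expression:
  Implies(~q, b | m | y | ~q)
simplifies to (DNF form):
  True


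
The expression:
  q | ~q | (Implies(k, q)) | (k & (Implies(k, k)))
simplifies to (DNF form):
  True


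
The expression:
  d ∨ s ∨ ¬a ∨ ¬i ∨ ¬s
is always true.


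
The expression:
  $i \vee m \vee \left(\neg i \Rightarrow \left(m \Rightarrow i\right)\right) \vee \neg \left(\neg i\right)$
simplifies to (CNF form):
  $\text{True}$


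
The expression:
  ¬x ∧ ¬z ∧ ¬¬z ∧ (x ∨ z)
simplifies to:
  False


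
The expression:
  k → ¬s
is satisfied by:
  {s: False, k: False}
  {k: True, s: False}
  {s: True, k: False}


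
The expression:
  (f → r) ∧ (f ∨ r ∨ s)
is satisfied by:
  {r: True, s: True, f: False}
  {r: True, f: False, s: False}
  {r: True, s: True, f: True}
  {r: True, f: True, s: False}
  {s: True, f: False, r: False}


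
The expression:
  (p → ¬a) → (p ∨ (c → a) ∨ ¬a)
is always true.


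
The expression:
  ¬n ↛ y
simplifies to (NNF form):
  y ∨ ¬n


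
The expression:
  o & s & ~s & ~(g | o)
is never true.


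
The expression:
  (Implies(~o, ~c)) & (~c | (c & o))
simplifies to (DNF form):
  o | ~c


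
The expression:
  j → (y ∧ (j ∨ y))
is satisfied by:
  {y: True, j: False}
  {j: False, y: False}
  {j: True, y: True}


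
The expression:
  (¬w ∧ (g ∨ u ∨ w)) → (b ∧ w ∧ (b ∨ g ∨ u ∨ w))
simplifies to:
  w ∨ (¬g ∧ ¬u)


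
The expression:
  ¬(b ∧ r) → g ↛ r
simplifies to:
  (b ∧ r) ∨ (g ∧ ¬r)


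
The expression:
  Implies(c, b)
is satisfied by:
  {b: True, c: False}
  {c: False, b: False}
  {c: True, b: True}


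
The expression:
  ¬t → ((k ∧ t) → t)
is always true.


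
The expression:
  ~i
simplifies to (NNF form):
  ~i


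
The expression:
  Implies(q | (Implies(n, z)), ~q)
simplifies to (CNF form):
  ~q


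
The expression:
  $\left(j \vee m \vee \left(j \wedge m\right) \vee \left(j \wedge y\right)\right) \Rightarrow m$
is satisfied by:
  {m: True, j: False}
  {j: False, m: False}
  {j: True, m: True}


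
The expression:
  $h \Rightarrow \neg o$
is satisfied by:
  {h: False, o: False}
  {o: True, h: False}
  {h: True, o: False}


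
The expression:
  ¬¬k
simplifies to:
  k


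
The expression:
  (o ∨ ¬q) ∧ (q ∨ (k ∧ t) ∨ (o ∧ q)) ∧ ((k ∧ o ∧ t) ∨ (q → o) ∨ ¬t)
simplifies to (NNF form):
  (k ∨ q) ∧ (o ∨ ¬q) ∧ (q ∨ t)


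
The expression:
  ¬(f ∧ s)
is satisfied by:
  {s: False, f: False}
  {f: True, s: False}
  {s: True, f: False}


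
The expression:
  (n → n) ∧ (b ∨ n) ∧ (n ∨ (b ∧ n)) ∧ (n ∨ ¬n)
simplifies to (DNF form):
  n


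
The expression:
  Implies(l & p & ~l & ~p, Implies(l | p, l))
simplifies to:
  True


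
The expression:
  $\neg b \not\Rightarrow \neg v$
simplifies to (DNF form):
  $v \wedge \neg b$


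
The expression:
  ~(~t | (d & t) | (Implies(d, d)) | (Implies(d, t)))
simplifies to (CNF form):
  False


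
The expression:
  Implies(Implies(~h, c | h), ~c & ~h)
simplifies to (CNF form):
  ~c & ~h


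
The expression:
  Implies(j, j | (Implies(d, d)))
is always true.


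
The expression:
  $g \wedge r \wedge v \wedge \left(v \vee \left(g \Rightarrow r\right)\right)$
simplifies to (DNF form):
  $g \wedge r \wedge v$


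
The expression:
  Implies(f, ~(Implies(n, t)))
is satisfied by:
  {n: True, t: False, f: False}
  {t: False, f: False, n: False}
  {n: True, t: True, f: False}
  {t: True, n: False, f: False}
  {f: True, n: True, t: False}


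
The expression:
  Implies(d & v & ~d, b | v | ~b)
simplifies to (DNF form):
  True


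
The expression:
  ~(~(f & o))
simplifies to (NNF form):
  f & o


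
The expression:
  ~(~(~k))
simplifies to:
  ~k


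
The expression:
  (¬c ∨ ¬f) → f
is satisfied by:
  {f: True}


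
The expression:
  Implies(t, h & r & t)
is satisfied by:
  {r: True, h: True, t: False}
  {r: True, h: False, t: False}
  {h: True, r: False, t: False}
  {r: False, h: False, t: False}
  {r: True, t: True, h: True}


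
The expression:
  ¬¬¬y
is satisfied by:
  {y: False}


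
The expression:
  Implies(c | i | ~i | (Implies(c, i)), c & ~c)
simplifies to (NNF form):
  False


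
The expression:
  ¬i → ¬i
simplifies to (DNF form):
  True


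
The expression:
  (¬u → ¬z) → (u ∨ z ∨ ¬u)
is always true.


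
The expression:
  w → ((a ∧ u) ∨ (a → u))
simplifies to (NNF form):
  u ∨ ¬a ∨ ¬w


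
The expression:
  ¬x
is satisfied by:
  {x: False}


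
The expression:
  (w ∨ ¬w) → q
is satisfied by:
  {q: True}


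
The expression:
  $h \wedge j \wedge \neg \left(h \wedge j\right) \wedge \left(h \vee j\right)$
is never true.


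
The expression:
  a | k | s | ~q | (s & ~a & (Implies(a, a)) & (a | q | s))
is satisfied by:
  {a: True, k: True, s: True, q: False}
  {a: True, k: True, s: False, q: False}
  {a: True, s: True, q: False, k: False}
  {a: True, s: False, q: False, k: False}
  {k: True, s: True, q: False, a: False}
  {k: True, s: False, q: False, a: False}
  {s: True, k: False, q: False, a: False}
  {s: False, k: False, q: False, a: False}
  {a: True, k: True, q: True, s: True}
  {a: True, k: True, q: True, s: False}
  {a: True, q: True, s: True, k: False}
  {a: True, q: True, s: False, k: False}
  {q: True, k: True, s: True, a: False}
  {q: True, k: True, s: False, a: False}
  {q: True, s: True, k: False, a: False}


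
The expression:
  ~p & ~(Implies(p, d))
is never true.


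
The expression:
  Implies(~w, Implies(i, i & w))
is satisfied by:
  {w: True, i: False}
  {i: False, w: False}
  {i: True, w: True}


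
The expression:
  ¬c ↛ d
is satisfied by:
  {d: True, c: False}
  {c: False, d: False}
  {c: True, d: True}


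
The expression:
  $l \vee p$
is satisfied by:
  {l: True, p: True}
  {l: True, p: False}
  {p: True, l: False}


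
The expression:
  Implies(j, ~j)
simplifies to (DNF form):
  ~j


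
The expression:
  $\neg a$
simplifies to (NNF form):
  $\neg a$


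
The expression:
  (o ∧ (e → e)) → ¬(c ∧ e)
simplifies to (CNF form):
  ¬c ∨ ¬e ∨ ¬o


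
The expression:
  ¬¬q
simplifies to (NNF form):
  q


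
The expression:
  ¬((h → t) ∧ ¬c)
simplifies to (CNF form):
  (c ∨ h) ∧ (c ∨ ¬t)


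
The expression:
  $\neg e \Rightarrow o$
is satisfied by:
  {o: True, e: True}
  {o: True, e: False}
  {e: True, o: False}


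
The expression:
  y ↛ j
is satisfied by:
  {y: True, j: False}


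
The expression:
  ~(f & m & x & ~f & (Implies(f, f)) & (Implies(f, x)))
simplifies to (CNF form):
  True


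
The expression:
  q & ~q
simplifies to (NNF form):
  False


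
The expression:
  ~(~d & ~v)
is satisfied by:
  {d: True, v: True}
  {d: True, v: False}
  {v: True, d: False}


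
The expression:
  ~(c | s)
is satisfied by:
  {c: False, s: False}


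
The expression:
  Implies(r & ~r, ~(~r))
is always true.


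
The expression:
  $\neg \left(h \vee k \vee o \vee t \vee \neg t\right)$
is never true.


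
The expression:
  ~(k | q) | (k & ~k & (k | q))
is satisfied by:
  {q: False, k: False}


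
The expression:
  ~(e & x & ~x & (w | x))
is always true.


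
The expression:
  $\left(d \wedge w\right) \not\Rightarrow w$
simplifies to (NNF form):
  $\text{False}$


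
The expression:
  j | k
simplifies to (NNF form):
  j | k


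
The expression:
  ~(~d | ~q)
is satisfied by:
  {d: True, q: True}


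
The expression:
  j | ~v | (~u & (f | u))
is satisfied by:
  {f: True, j: True, u: False, v: False}
  {j: True, f: False, u: False, v: False}
  {f: True, j: True, u: True, v: False}
  {j: True, u: True, f: False, v: False}
  {f: True, u: False, j: False, v: False}
  {f: False, u: False, j: False, v: False}
  {f: True, u: True, j: False, v: False}
  {u: True, f: False, j: False, v: False}
  {v: True, f: True, j: True, u: False}
  {v: True, j: True, f: False, u: False}
  {v: True, f: True, j: True, u: True}
  {v: True, j: True, u: True, f: False}
  {v: True, f: True, u: False, j: False}


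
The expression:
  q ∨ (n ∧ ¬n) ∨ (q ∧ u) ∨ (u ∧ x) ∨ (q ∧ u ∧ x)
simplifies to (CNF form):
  (q ∨ u) ∧ (q ∨ x)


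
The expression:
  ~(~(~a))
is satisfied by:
  {a: False}


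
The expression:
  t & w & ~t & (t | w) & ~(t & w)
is never true.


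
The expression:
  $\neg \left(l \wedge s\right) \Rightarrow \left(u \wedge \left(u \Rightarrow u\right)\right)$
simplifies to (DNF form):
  $u \vee \left(l \wedge s\right)$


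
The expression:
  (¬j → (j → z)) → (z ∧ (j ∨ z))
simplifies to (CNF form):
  z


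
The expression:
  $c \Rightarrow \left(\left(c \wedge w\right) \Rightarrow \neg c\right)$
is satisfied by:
  {w: False, c: False}
  {c: True, w: False}
  {w: True, c: False}


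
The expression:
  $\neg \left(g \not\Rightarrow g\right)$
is always true.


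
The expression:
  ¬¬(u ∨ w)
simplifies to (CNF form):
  u ∨ w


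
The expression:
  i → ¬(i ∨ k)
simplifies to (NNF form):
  ¬i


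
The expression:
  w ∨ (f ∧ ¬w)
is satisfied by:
  {w: True, f: True}
  {w: True, f: False}
  {f: True, w: False}


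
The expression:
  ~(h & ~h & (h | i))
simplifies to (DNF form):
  True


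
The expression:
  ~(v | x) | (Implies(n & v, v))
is always true.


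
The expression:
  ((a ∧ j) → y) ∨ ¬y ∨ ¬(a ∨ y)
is always true.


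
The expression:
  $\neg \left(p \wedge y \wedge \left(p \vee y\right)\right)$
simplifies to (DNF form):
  $\neg p \vee \neg y$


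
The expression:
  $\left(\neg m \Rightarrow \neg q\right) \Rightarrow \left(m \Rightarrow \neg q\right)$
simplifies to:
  $\neg m \vee \neg q$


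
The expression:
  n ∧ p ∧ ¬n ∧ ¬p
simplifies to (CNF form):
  False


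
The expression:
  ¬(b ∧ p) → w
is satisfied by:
  {b: True, w: True, p: True}
  {b: True, w: True, p: False}
  {w: True, p: True, b: False}
  {w: True, p: False, b: False}
  {b: True, p: True, w: False}


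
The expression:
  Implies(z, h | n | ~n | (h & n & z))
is always true.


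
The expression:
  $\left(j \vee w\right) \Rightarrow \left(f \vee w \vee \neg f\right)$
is always true.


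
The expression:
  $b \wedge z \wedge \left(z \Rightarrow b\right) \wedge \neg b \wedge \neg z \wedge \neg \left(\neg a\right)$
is never true.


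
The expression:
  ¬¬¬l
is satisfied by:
  {l: False}


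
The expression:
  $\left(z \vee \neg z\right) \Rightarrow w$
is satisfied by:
  {w: True}


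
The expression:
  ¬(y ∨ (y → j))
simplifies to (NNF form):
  False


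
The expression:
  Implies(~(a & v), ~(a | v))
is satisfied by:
  {v: False, a: False}
  {a: True, v: True}


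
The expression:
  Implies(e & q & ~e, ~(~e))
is always true.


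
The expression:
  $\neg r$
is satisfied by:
  {r: False}


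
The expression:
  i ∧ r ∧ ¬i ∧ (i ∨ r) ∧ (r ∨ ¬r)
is never true.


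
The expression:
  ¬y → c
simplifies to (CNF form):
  c ∨ y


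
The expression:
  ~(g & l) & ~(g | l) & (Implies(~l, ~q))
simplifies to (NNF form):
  ~g & ~l & ~q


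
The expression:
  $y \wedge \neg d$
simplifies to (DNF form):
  $y \wedge \neg d$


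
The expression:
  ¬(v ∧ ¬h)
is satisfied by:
  {h: True, v: False}
  {v: False, h: False}
  {v: True, h: True}


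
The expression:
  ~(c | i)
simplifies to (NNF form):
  ~c & ~i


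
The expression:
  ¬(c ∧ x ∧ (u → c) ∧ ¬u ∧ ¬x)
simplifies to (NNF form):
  True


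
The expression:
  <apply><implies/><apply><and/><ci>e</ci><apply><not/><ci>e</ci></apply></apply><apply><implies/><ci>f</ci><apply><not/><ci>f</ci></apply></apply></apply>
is always true.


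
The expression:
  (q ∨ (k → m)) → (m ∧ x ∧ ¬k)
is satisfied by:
  {k: True, x: True, q: False, m: False}
  {k: True, x: False, q: False, m: False}
  {m: True, x: True, q: False, k: False}
  {m: True, q: True, x: True, k: False}


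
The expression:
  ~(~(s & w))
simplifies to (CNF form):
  s & w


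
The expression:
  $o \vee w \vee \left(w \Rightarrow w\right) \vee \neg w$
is always true.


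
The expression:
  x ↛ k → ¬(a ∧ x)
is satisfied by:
  {k: True, x: False, a: False}
  {x: False, a: False, k: False}
  {a: True, k: True, x: False}
  {a: True, x: False, k: False}
  {k: True, x: True, a: False}
  {x: True, k: False, a: False}
  {a: True, x: True, k: True}


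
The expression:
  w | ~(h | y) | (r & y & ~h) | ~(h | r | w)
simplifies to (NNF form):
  w | ~h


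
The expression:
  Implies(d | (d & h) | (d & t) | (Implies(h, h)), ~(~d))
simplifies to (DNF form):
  d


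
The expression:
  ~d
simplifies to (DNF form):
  ~d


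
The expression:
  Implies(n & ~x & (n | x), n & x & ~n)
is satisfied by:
  {x: True, n: False}
  {n: False, x: False}
  {n: True, x: True}


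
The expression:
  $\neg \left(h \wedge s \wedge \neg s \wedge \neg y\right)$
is always true.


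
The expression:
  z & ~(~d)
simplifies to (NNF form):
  d & z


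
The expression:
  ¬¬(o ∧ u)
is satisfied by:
  {u: True, o: True}


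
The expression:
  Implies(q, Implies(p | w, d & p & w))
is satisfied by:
  {d: True, p: False, q: False, w: False}
  {w: False, p: False, d: False, q: False}
  {w: True, d: True, p: False, q: False}
  {w: True, p: False, d: False, q: False}
  {d: True, p: True, w: False, q: False}
  {p: True, w: False, d: False, q: False}
  {w: True, p: True, d: True, q: False}
  {w: True, p: True, d: False, q: False}
  {q: True, d: True, w: False, p: False}
  {q: True, w: False, p: False, d: False}
  {q: True, w: True, d: True, p: True}


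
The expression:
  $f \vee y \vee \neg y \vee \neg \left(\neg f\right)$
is always true.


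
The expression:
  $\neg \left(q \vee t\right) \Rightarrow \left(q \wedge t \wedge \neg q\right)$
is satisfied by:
  {t: True, q: True}
  {t: True, q: False}
  {q: True, t: False}


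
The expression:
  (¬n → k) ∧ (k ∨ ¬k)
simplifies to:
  k ∨ n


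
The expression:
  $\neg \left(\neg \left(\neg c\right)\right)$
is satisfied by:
  {c: False}


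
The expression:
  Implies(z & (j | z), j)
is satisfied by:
  {j: True, z: False}
  {z: False, j: False}
  {z: True, j: True}


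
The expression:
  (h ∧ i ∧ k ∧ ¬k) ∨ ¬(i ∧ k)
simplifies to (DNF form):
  ¬i ∨ ¬k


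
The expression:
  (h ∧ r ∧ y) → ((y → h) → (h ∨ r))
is always true.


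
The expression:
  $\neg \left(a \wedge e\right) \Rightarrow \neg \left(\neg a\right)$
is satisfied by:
  {a: True}


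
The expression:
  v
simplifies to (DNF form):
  v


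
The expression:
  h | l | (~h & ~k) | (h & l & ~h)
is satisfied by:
  {h: True, l: True, k: False}
  {h: True, k: False, l: False}
  {l: True, k: False, h: False}
  {l: False, k: False, h: False}
  {h: True, l: True, k: True}
  {h: True, k: True, l: False}
  {l: True, k: True, h: False}


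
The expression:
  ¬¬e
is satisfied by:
  {e: True}


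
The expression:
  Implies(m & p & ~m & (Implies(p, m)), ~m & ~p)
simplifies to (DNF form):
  True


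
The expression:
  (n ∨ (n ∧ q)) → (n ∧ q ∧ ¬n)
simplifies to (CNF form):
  ¬n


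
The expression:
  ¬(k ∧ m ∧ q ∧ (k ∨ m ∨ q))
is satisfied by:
  {k: False, q: False, m: False}
  {m: True, k: False, q: False}
  {q: True, k: False, m: False}
  {m: True, q: True, k: False}
  {k: True, m: False, q: False}
  {m: True, k: True, q: False}
  {q: True, k: True, m: False}


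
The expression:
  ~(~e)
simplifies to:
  e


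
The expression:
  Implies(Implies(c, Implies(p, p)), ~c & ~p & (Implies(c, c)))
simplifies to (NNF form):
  ~c & ~p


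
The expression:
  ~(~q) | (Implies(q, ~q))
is always true.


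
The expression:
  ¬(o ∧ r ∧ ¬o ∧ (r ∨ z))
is always true.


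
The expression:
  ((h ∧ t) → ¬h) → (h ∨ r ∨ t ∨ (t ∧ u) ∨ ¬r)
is always true.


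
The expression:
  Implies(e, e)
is always true.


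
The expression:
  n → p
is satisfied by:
  {p: True, n: False}
  {n: False, p: False}
  {n: True, p: True}


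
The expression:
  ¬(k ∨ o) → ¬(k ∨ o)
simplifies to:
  True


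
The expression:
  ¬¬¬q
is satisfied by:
  {q: False}


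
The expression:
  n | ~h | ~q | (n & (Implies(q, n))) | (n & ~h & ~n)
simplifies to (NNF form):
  n | ~h | ~q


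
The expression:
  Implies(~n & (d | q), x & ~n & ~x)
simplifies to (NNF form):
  n | (~d & ~q)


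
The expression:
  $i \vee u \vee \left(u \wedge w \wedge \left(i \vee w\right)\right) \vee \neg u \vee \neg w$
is always true.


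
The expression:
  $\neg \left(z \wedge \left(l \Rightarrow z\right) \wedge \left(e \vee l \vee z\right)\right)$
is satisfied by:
  {z: False}


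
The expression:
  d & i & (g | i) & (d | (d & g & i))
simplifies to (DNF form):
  d & i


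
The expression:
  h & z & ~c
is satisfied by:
  {z: True, h: True, c: False}


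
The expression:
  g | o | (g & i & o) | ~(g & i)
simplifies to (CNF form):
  True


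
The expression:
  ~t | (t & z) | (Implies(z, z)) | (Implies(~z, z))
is always true.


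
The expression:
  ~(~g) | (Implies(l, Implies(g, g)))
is always true.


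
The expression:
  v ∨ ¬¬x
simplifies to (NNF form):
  v ∨ x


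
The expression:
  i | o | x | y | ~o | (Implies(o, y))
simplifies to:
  True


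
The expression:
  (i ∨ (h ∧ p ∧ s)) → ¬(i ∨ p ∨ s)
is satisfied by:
  {i: False, s: False, p: False, h: False}
  {h: True, i: False, s: False, p: False}
  {p: True, i: False, s: False, h: False}
  {h: True, p: True, i: False, s: False}
  {s: True, h: False, i: False, p: False}
  {h: True, s: True, i: False, p: False}
  {p: True, s: True, h: False, i: False}


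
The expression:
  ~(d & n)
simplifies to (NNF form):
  ~d | ~n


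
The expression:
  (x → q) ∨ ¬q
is always true.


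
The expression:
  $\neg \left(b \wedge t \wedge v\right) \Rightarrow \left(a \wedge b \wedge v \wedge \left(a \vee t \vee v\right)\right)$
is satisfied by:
  {b: True, a: True, t: True, v: True}
  {b: True, a: True, v: True, t: False}
  {b: True, t: True, v: True, a: False}


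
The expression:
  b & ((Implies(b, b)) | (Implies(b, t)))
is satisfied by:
  {b: True}


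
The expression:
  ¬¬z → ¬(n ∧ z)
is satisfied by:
  {z: False, n: False}
  {n: True, z: False}
  {z: True, n: False}


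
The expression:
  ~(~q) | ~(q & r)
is always true.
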